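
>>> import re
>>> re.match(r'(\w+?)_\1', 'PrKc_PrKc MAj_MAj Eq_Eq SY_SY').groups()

('PrKc',)

The backreference `\1` re-matches whatever the first group consumed, character for character.
With `match`, the pattern is implicitly anchored at the beginning.
The match spans [0:9] → 'PrKc_PrKc'.
Captured: group 1 = 'PrKc'.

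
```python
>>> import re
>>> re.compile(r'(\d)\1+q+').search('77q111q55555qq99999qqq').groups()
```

('7',)

`\1` has to match the exact text group 1 already captured.
Unlike `match`, `search` isn't anchored — it looks for the pattern anywhere in the string.
The match spans [0:3] → '77q'.
Captured: group 1 = '7'.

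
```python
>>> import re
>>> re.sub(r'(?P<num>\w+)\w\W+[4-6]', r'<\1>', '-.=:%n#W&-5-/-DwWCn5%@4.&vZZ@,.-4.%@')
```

'-.=:%n#W&-5-/-<DwWCn>.&<vZ>.%@'

This matches one or more of a word character (captured as 'num'); then a word character, then one or more of a non-word character; then a character in [4-6].
Matches: at [14:23] → 'DwWCn5%@4'; at [25:33] → 'vZZ@,.-4'.
`\1` in the replacement pulls in group 1's text for each match.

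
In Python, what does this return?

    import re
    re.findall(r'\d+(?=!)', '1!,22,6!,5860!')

['1', '6', '5860']

Lookahead/lookbehind check context without consuming it, so the matched span excludes the asserted characters.
Matches: at [0:1] → '1'; at [6:7] → '6'; at [9:13] → '5860'.
With no groups in the pattern, `findall` gives back each whole match — 3 here.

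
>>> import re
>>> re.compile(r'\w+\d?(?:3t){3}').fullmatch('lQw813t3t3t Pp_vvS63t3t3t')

For `fullmatch`, every character of the input must be accounted for by the pattern.
Here the string isn't matched end-to-end, so the call returns None.

None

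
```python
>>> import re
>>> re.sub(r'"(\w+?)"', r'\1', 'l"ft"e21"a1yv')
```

'lfte21"a1yv'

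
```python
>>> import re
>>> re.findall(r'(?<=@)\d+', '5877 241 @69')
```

['69']

The `(?=…)`/`(?<=…)` assertion just peeks at neighbouring text; it doesn't advance the match position.
Since nothing is captured, `findall` lists the 1 matched substring directly.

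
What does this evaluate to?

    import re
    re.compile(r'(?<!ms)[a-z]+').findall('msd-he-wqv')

['msd', 'he', 'wqv']

`(?!…)`/`(?<!…)` only lets a position through if the neighbouring text does NOT match; no characters are consumed.
With no groups in the pattern, `findall` gives back each whole match — 3 here.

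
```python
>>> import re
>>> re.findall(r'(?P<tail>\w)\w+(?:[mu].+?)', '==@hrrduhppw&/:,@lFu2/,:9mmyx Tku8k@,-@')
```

The pattern matches a word character (captured as 'tail'); then one or more of a word character; then one of [mu], then one or more of any character (lazy) (non-capturing group).
A `+?`/`*?`/`{m,n}?` starts at its minimum and grows only as far as needed for what follows to match.
Walking the string: at [3:9] match 'hrrduh', group 1 = 'h'; at [17:21] match 'lFu2', group 1 = 'l'; at [24:28] match '9mmy', group 1 = '9'; at [30:34] match 'Tku8', group 1 = 'T'.
With a single group, `findall` returns only what that group captured — 4 items.

['h', 'l', '9', 'T']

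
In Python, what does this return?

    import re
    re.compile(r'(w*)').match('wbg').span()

(0, 1)

`re.match` only tries the pattern at the start of the string.
The match spans [0:1] → 'w'.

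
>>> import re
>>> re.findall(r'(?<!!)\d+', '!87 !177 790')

['7', '77', '790']

The negative lookahead/lookbehind blocks any match where the forbidden context is present.
Scanning left to right: at [2:3] → '7'; at [6:8] → '77'; at [9:12] → '790'.
No capturing groups, so `findall` returns the 3 full match strings.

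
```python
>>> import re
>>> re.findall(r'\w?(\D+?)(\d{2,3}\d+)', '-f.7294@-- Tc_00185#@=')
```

[('-f.', '7294'), ('@-- Tc_', '00185')]

This matches optionally a word character; then one or more of a non-digit (lazy) (captured); then 2 to 3 of a digit, then one or more of a digit (captured).
Matches: at [0:7] match '-f.7294', groups = ('-f.', '7294'); at [7:19] match '@-- Tc_00185', groups = ('@-- Tc_', '00185').
2 groups means each result is a tuple of 2 captured strings — 2 here.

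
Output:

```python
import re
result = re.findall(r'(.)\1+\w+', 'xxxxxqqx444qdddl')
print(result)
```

`\1` has to match the exact text group 1 already captured.
With a single group, `findall` returns only what that group captured — 1 item.

['x']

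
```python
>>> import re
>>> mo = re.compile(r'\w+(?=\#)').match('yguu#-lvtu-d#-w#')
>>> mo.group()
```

'yguu'

`match` is anchored at position 0; if the pattern doesn't fit there, it returns None.
The match spans [0:4] → 'yguu'.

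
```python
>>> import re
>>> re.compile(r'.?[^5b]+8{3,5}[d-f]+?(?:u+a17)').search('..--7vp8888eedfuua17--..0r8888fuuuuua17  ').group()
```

'..--7vp8888eedfuua17--..0r8888fuuuuua17'

The match spans [0:39] → '..--7vp8888eedfuua17--..0r8888fuuuuua17'.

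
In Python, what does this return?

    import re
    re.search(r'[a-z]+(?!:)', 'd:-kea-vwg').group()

The negative lookaround is zero-width — it rules out positions where the adjacent text would match, without consuming anything.
The match spans [3:6] → 'kea'.

'kea'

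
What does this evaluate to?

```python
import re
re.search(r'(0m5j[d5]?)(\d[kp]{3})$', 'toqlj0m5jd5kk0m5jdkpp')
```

Pattern: the literal '0m', then the literal '5j', then optionally one of [d5] (captured); then a digit, then exactly 3 of one of [kp] (captured); then anchored at the end.
Unlike `match`, `search` isn't anchored — it looks for the pattern anywhere in the string.
Here nothing in the string fits, so the call returns None.

None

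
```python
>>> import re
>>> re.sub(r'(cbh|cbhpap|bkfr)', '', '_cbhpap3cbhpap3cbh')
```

`|` is ordered: at each position the engine commits to the first alternative that works.
Matches: at [1:4] → 'cbh'; at [8:11] → 'cbh'; at [15:18] → 'cbh'.
Each match is replaced by ''.

'_pap3pap3'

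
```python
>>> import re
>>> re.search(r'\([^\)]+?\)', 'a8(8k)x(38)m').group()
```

'(8k)'

The match spans [2:6] → '(8k)'.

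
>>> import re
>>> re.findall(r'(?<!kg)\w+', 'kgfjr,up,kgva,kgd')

`(?!…)`/`(?<!…)` only lets a position through if the neighbouring text does NOT match; no characters are consumed.
With no groups in the pattern, `findall` gives back each whole match — 4 here.

['kgfjr', 'up', 'kgva', 'kgd']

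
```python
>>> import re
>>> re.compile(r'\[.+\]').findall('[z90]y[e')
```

Walking the string: at [0:5] → '[z90]'.
Since nothing is captured, `findall` lists the 1 matched substring directly.

['[z90]']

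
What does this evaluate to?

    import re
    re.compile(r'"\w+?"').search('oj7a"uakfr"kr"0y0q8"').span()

Unlike `match`, `search` isn't anchored — it looks for the pattern anywhere in the string.
The match spans [4:11] → '"uakfr"'.

(4, 11)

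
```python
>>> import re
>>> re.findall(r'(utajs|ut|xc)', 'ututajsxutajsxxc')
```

['ut', 'utajs', 'utajs', 'xc']

`|` is ordered: at each position the engine commits to the first alternative that works.
Scanning left to right: at [0:2] match 'ut', group 1 = 'ut'; at [2:7] match 'utajs', group 1 = 'utajs'; at [8:13] match 'utajs', group 1 = 'utajs'; at [14:16] match 'xc', group 1 = 'xc'.
`findall` collects group 1 from each match (4 total).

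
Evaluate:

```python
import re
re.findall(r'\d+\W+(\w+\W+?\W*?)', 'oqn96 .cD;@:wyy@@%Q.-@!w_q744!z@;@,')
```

['cD;', 'z@']

A non-greedy quantifier consumes as few characters as it can — just enough that the remainder of the pattern still matches from where it stops; whatever follows it matches normally.
One capturing group, so `findall` returns just the captured substring from each match — 2 in all.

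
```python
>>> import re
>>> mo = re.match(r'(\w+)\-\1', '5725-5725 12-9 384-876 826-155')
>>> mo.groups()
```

('5725',)

The match spans [0:9] → '5725-5725'.
Captured: group 1 = '5725'.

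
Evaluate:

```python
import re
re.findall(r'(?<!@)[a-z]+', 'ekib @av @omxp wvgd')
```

['ekib', 'v', 'mxp', 'wvgd']

`(?!…)`/`(?<!…)` only lets a position through if the neighbouring text does NOT match; no characters are consumed.
Since nothing is captured, `findall` lists the 4 matched substrings directly.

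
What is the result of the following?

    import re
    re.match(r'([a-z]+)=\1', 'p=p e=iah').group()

'p=p'

`\1` has to match the exact text group 1 already captured.
With `match`, the pattern is implicitly anchored at the beginning.
The match spans [0:3] → 'p=p'.
Captured: group 1 = 'p'.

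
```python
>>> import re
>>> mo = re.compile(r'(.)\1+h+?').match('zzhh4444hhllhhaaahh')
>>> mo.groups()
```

After group 1 captures some text, `\1` only succeeds where that same text appears again.
With `match`, the pattern is implicitly anchored at the beginning.
The match spans [0:3] → 'zzh'.
Captured: group 1 = 'z'.

('z',)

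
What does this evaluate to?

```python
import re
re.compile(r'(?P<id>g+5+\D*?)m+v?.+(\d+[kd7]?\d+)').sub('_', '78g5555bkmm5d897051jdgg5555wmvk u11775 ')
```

The pattern matches one or more of a literal 'g', then one or more of a literal '5', then zero or more of a non-digit (lazy) (captured as 'id'); then one or more of the literal 'm', then optionally the literal 'v', then one or more of any character; then one or more of a digit, then optionally one of [kd7], then one or more of a digit (captured).
Every occurrence is swapped for '_'.

'78_ '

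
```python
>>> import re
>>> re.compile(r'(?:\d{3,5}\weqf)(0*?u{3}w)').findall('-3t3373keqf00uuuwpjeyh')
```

['00uuuw']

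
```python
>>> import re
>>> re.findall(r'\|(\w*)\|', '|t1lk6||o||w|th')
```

['t1lk6', 'o', 'w']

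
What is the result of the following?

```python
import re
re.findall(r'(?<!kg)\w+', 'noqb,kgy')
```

['noqb', 'kgy']

A negative assertion filters positions out without eating any characters.
Walking the string: at [0:4] → 'noqb'; at [5:8] → 'kgy'.
No capturing groups, so `findall` returns the 2 full match strings.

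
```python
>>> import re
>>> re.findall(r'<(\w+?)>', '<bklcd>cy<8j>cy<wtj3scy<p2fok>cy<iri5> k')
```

['bklcd', '8j', 'p2fok', 'iri5']

Because there's exactly one group, `findall` drops the full match and keeps group 1 from each hit.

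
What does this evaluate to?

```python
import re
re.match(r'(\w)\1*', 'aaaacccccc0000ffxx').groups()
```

('a',)

The backreference `\1` re-matches whatever the first group consumed, character for character.
`match` is anchored at position 0; if the pattern doesn't fit there, it returns None.
The match spans [0:4] → 'aaaa'.
Captured: group 1 = 'a'.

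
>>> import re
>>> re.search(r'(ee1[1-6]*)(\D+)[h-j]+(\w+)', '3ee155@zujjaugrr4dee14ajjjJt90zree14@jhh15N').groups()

The match spans [1:36] → 'ee155@zujjaugrr4dee14ajjjJt90zree14'.
Captured: group 1 = 'ee155', group 2 = '@zuj', group 3 = 'augrr4dee14ajjjJt90zree14'.

('ee155', '@zuj', 'augrr4dee14ajjjJt90zree14')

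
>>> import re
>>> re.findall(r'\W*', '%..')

['%..', '']

Since nothing is captured, `findall` lists the 2 matched substrings directly.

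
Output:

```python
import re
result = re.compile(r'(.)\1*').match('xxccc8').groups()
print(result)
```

('x',)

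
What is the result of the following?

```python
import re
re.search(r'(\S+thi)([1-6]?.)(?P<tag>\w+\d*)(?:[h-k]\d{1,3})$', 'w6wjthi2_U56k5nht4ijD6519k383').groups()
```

The pattern matches one or more of a non-whitespace character, then the literal 'thi' (captured); then optionally a character in [1-6], then any character (captured); then one or more of a word character, then zero or more of a digit (captured as 'tag'); then a character in [h-k], then 1 to 3 of a digit (non-capturing group); then anchored at the end.
`re.search` scans for the first position where the pattern succeeds.
The match spans [0:29] → 'w6wjthi2_U56k5nht4ijD6519k383'.
Captured: group 1 = 'w6wjthi', group 2 = '2_', group 3 = 'U56k5nht4ijD6519'.

('w6wjthi', '2_', 'U56k5nht4ijD6519')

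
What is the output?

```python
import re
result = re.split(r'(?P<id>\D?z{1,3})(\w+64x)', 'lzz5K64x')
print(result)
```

['', 'lzz', '5K64x', '']

Pattern: optionally a non-digit, then 1 to 3 of the literal 'z' (captured as 'id'); then one or more of a word character, then the literal '64x' (captured).
Matches to split on: at [0:8] → 'lzz5K64x'.
Because the pattern has a capturing group, `split` also inserts each captured text between the pieces.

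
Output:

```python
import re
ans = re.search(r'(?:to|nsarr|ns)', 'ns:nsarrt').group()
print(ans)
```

ns

`search` walks the string left to right and returns the first match it finds.
The match spans [0:2] → 'ns'.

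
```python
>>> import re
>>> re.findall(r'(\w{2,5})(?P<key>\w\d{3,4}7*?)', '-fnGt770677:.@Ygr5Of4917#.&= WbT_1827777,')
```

[('fnGt7', '70677'), ('Ygr5O', 'f4917'), ('WbT_1', '82777')]

The `?` after the quantifier makes it lazy — it takes as little as possible before letting the rest of the pattern try.
2 groups means each result is a tuple of 2 captured strings — 3 here.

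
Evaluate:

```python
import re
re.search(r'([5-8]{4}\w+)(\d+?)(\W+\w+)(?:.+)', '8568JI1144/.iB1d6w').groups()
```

('8568JI114', '4', '/.iB1d6')

Pattern: exactly 4 of a character in [5-8], then one or more of a word character (captured); then one or more of a digit (lazy) (captured); then one or more of a non-word character, then one or more of a word character (captured); then one or more of any character (non-capturing group).
Unlike `match`, `search` isn't anchored — it looks for the pattern anywhere in the string.
The match spans [0:18] → '8568JI1144/.iB1d6w'.
Captured: group 1 = '8568JI114', group 2 = '4', group 3 = '/.iB1d6'.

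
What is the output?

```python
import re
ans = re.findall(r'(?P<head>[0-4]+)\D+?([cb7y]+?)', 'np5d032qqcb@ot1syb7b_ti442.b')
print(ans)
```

A non-greedy quantifier consumes as few characters as it can — just enough that the remainder of the pattern still matches from where it stops; whatever follows it matches normally.
Multiple groups make `findall` return tuples — one 2-tuple for each match.

[('032', 'c'), ('1', 'y'), ('442', 'b')]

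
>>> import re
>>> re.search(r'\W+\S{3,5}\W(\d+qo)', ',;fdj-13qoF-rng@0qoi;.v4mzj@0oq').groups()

('13qo',)

The pattern matches one or more of a non-word character, then 3 to 5 of a non-whitespace character, then a non-word character; then one or more of a digit, then the literal 'qo' (captured).
`re.search` tries every starting position until one works.
The match spans [0:10] → ',;fdj-13qo'.
Captured: group 1 = '13qo'.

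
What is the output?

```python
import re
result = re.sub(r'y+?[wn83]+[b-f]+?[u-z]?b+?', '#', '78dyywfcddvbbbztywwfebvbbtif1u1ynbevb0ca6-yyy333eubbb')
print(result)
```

78d#bbzt#vbbtif1u1#0ca6-#bb

This matches one or more of a literal 'y' (lazy); then one or more of one of [wn83]; then one or more of a character in [b-f] (lazy), then optionally a character in [u-z], then one or more of a literal 'b' (lazy).
The `?` after the quantifier makes it lazy — it takes as little as possible before letting the rest of the pattern try.
Matches: at [3:12] → 'yywfcddvb'; at [16:22] → 'ywwfeb'; at [31:37] → 'ynbevb'; at [42:51] → 'yyy333eub'.
`sub` substitutes '#' at each match site.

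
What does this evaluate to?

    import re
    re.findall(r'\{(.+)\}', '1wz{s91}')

Because there's exactly one group, `findall` drops the full match and keeps group 1 from the one hit.

['s91']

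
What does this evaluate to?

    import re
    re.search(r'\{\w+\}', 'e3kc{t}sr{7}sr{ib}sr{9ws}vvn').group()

'{t}'

The match spans [4:7] → '{t}'.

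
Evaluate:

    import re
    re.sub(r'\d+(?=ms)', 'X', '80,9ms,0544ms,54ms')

The `(?=…)`/`(?<=…)` assertion just peeks at neighbouring text; it doesn't advance the match position.
Each match is replaced by 'X'.

'80,Xms,Xms,Xms'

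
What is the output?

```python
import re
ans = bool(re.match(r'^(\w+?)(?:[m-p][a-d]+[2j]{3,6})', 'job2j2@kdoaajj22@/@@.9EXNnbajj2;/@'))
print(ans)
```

True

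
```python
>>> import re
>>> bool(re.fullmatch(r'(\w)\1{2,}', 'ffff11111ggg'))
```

`fullmatch` succeeds only if the pattern covers the string from start to end.
Here the pattern can't cover the whole string, so the call returns None, and `bool(None)` is False.

False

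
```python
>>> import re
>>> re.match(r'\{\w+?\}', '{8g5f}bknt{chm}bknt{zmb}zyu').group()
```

'{8g5f}'

`re.match` won't scan ahead — the pattern has to work from the very first character.
The match spans [0:6] → '{8g5f}'.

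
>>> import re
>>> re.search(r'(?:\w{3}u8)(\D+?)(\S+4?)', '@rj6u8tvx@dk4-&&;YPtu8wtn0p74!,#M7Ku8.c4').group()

'rj6u8tvx@dk4-&&;YPtu8wtn0p74!,#M7Ku8.c4'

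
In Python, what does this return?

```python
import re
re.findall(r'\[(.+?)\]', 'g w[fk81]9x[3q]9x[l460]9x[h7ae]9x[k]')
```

['fk81', '3q', 'l460', 'h7ae', 'k']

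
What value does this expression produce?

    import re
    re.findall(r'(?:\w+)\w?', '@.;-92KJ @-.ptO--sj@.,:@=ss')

Pattern: one or more of a word character (non-capturing group); then optionally a word character.
Walking the string: at [4:8] → '92KJ'; at [12:15] → 'ptO'; at [17:19] → 'sj'; at [25:27] → 'ss'.
With no groups in the pattern, `findall` gives back each whole match — 4 here.

['92KJ', 'ptO', 'sj', 'ss']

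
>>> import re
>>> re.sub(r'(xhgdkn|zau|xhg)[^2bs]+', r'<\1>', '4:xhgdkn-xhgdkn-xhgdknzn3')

'4:<xhgdkn>'

Alternation isn't longest-match — the leftmost alternative that fits at this position is chosen.
Matches: at [2:25] → 'xhgdkn-xhgdkn-xhgdknzn3'.
Each match is replaced using the text its own group 1 captured.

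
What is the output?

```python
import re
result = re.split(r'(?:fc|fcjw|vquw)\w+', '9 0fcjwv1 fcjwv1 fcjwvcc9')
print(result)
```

Matches to split on: at [3:9] → 'fcjwv1'; at [10:16] → 'fcjwv1'; at [17:25] → 'fcjwvcc9'.
The string is cut at each match, leaving 4 pieces.

['9 0', ' ', ' ', '']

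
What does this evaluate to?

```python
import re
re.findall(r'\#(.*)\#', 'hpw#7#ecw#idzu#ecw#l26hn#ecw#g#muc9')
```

['7#ecw#idzu#ecw#l26hn#ecw#g']

Walking the string: at [3:31] match '#7#ecw#idzu#ecw#l26hn#ecw#g#', group 1 = '7#ecw#idzu#ecw#l26hn#ecw#g'.
With a single group, `findall` returns only what that group captured — 1 item.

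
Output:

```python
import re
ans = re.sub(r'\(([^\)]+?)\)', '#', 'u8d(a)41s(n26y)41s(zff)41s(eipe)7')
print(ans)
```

u8d#41s#41s#41s#7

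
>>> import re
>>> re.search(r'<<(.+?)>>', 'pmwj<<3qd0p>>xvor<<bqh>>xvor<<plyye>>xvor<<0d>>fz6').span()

(4, 13)

The `?` after the quantifier makes it lazy — it takes as little as possible before letting the rest of the pattern try.
The match spans [4:13] → '<<3qd0p>>'.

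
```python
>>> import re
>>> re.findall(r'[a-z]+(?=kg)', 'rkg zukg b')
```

The positive lookaround only admits positions where the adjacent text matches; those characters stay outside the span.
Walking the string: at [0:1] → 'r'; at [4:6] → 'zu'.
Since nothing is captured, `findall` lists the 2 matched substrings directly.

['r', 'zu']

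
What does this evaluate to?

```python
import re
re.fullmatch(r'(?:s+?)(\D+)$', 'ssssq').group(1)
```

'sssq'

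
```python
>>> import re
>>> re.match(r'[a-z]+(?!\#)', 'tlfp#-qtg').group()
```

With `match`, the pattern is implicitly anchored at the beginning.
The match spans [0:3] → 'tlf'.

'tlf'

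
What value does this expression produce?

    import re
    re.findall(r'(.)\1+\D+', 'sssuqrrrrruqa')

['s']

`\1` has to match the exact text group 1 already captured.
Because there's exactly one group, `findall` drops the full match and keeps group 1 from the one hit.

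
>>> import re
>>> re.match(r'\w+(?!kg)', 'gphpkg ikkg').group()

'gphpkg'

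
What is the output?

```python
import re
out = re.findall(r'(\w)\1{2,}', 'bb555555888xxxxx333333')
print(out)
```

`\1` has to match the exact text group 1 already captured.
Matches: at [2:8] match '555555', group 1 = '5'; at [8:11] match '888', group 1 = '8'; at [11:16] match 'xxxxx', group 1 = 'x'; at [16:22] match '333333', group 1 = '3'.
Because there's exactly one group, `findall` drops the full match and keeps group 1 from each hit.

['5', '8', 'x', '3']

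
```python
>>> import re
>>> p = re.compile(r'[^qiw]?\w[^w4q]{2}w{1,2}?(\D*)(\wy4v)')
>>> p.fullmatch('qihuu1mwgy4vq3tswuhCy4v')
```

None

This matches optionally any character except [qiw], then a word character; then exactly 2 of any character except [w4q], then 1 to 2 of a literal 'w' (lazy); then zero or more of a non-digit (captured); then a word character, then the literal 'y4v' (captured).
For `fullmatch`, every character of the input must be accounted for by the pattern.
Here the string isn't matched end-to-end, so the call returns None.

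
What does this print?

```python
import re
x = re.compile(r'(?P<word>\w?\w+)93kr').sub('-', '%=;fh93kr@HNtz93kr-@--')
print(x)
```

%=;-@--@--

The pattern matches optionally a word character, then one or more of a word character (captured as 'word'); then the literal '93', then the literal 'kr'.
Matches: at [3:9] → 'fh93kr'; at [10:18] → 'HNtz93kr'.
Every occurrence is swapped for '-'.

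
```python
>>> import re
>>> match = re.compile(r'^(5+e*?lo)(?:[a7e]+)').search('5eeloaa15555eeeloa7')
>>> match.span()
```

(0, 7)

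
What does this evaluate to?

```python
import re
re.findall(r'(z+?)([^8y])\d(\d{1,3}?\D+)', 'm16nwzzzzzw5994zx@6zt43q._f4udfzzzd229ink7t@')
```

[('zzzzz', 'w', '994zx@'), ('z', 't', '3q._f'), ('zzz', 'd', '29ink')]

Pattern: one or more of a literal 'z' (lazy) (captured); then any character except [8y] (captured); then a digit; then 1 to 3 of a digit (lazy), then one or more of a non-digit (captured).
Scanning left to right: at [5:18] match 'zzzzzw5994zx@', groups = ('zzzzz', 'w', '994zx@'); at [19:27] match 'zt43q._f', groups = ('z', 't', '3q._f'); at [31:41] match 'zzzd229ink', groups = ('zzz', 'd', '29ink').
`findall` packs the 3 group values into a tuple for every match.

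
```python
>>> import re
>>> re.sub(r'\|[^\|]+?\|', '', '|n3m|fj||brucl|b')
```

'fj|b'

Matches: at [0:5] → '|n3m|'; at [8:15] → '|brucl|'.
Each match is replaced by ''.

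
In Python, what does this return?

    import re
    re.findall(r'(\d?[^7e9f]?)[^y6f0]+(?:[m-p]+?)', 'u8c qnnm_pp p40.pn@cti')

['u', '40']

This matches optionally a digit, then optionally any character except [7e9f] (captured); then one or more of any character except [y6f0]; then one or more of a character in [m-p] (lazy) (non-capturing group).
`findall` collects group 1 from each match (2 total).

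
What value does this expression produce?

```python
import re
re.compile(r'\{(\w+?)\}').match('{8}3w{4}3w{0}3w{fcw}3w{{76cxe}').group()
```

`re.match` only tries the pattern at the start of the string.
The match spans [0:3] → '{8}'.
Captured: group 1 = '8'.

'{8}'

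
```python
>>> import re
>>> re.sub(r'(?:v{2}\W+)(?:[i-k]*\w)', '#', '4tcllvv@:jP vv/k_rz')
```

`sub` substitutes '#' at each match site.

'4tcll# #rz'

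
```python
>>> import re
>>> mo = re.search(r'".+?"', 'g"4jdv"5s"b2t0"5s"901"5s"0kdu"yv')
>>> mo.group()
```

The match spans [1:7] → '"4jdv"'.

'"4jdv"'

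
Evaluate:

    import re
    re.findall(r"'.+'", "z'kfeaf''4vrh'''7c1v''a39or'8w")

`findall` yields the raw match text (1 of them) because the pattern has no groups.

["'kfeaf''4vrh'''7c1v''a39or'"]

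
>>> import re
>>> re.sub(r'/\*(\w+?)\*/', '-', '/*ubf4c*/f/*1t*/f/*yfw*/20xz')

`sub` substitutes '-' at each match site.

'-f-f-20xz'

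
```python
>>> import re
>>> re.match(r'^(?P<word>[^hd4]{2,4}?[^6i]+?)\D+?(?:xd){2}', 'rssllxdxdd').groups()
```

This matches anchored at the start of the string; then 2 to 4 of any character except [hd4] (lazy), then one or more of any character except [6i] (lazy) (captured as 'word'); then one or more of a non-digit (lazy), then the literal 'xd' repeated 2 times.
Lazy quantifiers expand one character at a time until the remainder of the pattern can match.
`match` is anchored at position 0; if the pattern doesn't fit there, it returns None.
The match spans [0:9] → 'rssllxdxd'.
Captured: group 1 = 'rss'.

('rss',)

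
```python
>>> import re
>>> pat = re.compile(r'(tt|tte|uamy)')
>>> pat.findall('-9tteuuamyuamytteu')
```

['tt', 'uamy', 'uamy', 'tt']

Branches in `(...|...)` are attempted left-to-right; the first branch that allows the whole pattern to succeed is taken.
Scanning left to right: at [2:4] match 'tt', group 1 = 'tt'; at [6:10] match 'uamy', group 1 = 'uamy'; at [10:14] match 'uamy', group 1 = 'uamy'; at [14:16] match 'tt', group 1 = 'tt'.
One capturing group, so `findall` returns just the captured substring from each match — 4 in all.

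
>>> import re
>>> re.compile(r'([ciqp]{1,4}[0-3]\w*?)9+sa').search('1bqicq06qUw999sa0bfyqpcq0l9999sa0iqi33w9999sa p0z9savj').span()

(2, 16)

Pattern: 1 to 4 of one of [ciqp], then a character in [0-3], then zero or more of a word character (lazy) (captured); then one or more of a literal '9', then the literal 'sa'.
The `?` after the quantifier makes it lazy — it takes as little as possible before letting the rest of the pattern try.
`re.search` tries every starting position until one works.
The match spans [2:16] → 'qicq06qUw999sa'.
Captured: group 1 = 'qicq06qUw'.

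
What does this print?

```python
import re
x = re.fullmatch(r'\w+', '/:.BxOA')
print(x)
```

None

This matches one or more of a word character.
`re.fullmatch` requires the pattern to consume the entire string.
Here there's no way to consume every character, so the call returns None.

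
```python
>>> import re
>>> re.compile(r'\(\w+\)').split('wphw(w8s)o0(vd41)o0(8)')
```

['wphw', 'o0', 'o0', '']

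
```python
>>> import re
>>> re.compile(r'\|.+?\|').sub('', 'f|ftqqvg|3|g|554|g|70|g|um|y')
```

A non-greedy quantifier consumes as few characters as it can — just enough that the remainder of the pattern still matches from where it stops; whatever follows it matches normally.
Matches: at [1:9] → '|ftqqvg|'; at [10:13] → '|g|'; at [16:19] → '|g|'; at [21:24] → '|g|'.
Each match is replaced by ''.

'f355470um|y'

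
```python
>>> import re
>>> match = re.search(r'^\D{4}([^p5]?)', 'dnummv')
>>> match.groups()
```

('m',)

The match spans [0:5] → 'dnumm'.
Captured: group 1 = 'm'.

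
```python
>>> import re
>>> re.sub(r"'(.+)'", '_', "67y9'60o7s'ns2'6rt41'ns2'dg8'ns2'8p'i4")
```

Matches: at [4:36] → "'60o7s'ns2'6rt41'ns2'dg8'ns2'8p'".
Every occurrence is swapped for '_'.

'67y9_i4'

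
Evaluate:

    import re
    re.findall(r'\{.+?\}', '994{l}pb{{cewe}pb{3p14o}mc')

['{l}', '{{cewe}', '{3p14o}']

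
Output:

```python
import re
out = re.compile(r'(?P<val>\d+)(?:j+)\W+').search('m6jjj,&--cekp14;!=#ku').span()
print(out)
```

The pattern matches one or more of a digit (captured as 'val'); then one or more of a literal 'j' (non-capturing group); then one or more of a non-word character.
Unlike `match`, `search` isn't anchored — it looks for the pattern anywhere in the string.
The match spans [1:9] → '6jjj,&--'.
Captured: group 1 = '6'.

(1, 9)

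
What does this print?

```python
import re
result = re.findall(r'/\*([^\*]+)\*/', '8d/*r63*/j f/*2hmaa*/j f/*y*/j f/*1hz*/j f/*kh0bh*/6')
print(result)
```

['r63', '2hmaa', 'y', '1hz', 'kh0bh']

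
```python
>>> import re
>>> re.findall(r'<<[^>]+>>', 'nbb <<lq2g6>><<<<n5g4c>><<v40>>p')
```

Walking the string: at [4:13] → '<<lq2g6>>'; at [13:24] → '<<<<n5g4c>>'; at [24:31] → '<<v40>>'.
No capturing groups, so `findall` returns the 3 full match strings.

['<<lq2g6>>', '<<<<n5g4c>>', '<<v40>>']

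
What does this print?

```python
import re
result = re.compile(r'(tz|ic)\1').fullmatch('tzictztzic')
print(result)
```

None

A backreference is literal: `\1` must see the identical characters the first group matched.
`re.fullmatch` requires the pattern to consume the entire string.
Here there's no way to consume every character, so the call returns None.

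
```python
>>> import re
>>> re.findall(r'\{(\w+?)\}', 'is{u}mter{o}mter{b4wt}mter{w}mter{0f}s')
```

['u', 'o', 'b4wt', 'w', '0f']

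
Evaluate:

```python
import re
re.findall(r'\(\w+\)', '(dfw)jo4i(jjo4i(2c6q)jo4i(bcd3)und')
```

`findall` yields the raw match text (3 of them) because the pattern has no groups.

['(dfw)', '(2c6q)', '(bcd3)']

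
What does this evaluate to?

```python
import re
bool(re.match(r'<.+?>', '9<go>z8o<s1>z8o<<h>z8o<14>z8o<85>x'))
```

`re.match` only tries the pattern at the start of the string.
Here the string doesn't start with a match, so the call returns None, and `bool(None)` is False.

False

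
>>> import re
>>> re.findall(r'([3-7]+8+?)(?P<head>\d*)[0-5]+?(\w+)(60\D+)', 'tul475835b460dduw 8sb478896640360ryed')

[('4758', '3', 'b4', '60dduw '), ('478', '89664', '3', '60ryed')]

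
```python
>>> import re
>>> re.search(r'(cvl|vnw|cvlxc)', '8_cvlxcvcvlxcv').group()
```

`|` is ordered: at each position the engine commits to the first alternative that works.
`re.search` tries every starting position until one works.
The match spans [2:5] → 'cvl'.
Captured: group 1 = 'cvl'.

'cvl'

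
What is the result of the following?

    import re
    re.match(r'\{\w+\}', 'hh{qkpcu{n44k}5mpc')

None

`re.match` won't scan ahead — the pattern has to work from the very first character.
Here the string doesn't start with a match, so the call returns None.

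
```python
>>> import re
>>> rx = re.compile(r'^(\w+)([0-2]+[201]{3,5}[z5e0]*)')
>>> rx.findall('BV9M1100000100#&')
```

Pattern: anchored at the start of the string; then one or more of a word character (captured); then one or more of a character in [0-2], then 3 to 5 of one of [201], then zero or more of one of [z5e0] (captured).
Walking the string: at [0:14] match 'BV9M1100000100', groups = ('BV9M110000', '0100').
2 groups means the one result is a tuple of 2 captured strings — 1 here.

[('BV9M110000', '0100')]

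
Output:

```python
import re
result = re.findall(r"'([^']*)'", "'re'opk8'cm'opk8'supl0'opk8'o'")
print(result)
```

['re', 'cm', 'supl0', 'o']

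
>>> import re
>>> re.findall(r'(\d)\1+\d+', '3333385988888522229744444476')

`\1` is not a pattern — it's the concrete string captured by group 1, re-applied verbatim.
Scanning left to right: at [0:28] match '3333385988888522229744444476', group 1 = '3'.
Because there's exactly one group, `findall` drops the full match and keeps group 1 from the one hit.

['3']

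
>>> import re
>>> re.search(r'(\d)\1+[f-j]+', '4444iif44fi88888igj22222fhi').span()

(0, 7)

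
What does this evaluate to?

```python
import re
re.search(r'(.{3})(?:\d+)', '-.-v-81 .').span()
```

(2, 7)

This matches exactly 3 of any character (captured); then one or more of a digit (non-capturing group).
Unlike `match`, `search` isn't anchored — it looks for the pattern anywhere in the string.
The match spans [2:7] → '-v-81'.
Captured: group 1 = '-v-'.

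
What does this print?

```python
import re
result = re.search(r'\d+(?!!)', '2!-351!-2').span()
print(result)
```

The negative lookahead/lookbehind blocks any match where the forbidden context is present.
The match spans [3:5] → '35'.

(3, 5)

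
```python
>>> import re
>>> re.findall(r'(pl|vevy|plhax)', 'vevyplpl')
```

['vevy', 'pl', 'pl']

`findall` collects group 1 from each match (3 total).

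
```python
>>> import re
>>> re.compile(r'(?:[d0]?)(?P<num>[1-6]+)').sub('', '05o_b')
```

'o_b'

The pattern matches optionally one of [d0] (non-capturing group); then one or more of a character in [1-6] (captured as 'num').
Matches: at [0:2] → '05'.
`sub` substitutes '' at each match site.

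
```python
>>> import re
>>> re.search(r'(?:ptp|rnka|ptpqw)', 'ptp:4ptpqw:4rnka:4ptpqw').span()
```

(0, 3)

`re.search` tries every starting position until one works.
The match spans [0:3] → 'ptp'.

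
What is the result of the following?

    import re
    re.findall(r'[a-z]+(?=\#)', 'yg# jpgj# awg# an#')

The positive lookaround only admits positions where the adjacent text matches; those characters stay outside the span.
Scanning left to right: at [0:2] → 'yg'; at [4:8] → 'jpgj'; at [10:13] → 'awg'; at [15:17] → 'an'.
`findall` yields the raw match text (4 of them) because the pattern has no groups.

['yg', 'jpgj', 'awg', 'an']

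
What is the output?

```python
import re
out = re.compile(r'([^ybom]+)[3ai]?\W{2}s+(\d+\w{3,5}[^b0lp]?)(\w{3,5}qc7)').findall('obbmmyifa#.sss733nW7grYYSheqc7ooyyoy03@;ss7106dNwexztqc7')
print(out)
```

[('ifa', '733nW7grY', 'YSheqc7'), ('03', '7106dNwe', 'xztqc7')]

This matches one or more of any character except [ybom] (captured); then optionally one of [3ai], then exactly 2 of a non-word character, then one or more of the literal 's'; then one or more of a digit, then 3 to 5 of a word character, then optionally any character except [b0lp] (captured); then 3 to 5 of a word character, then the literal 'qc7' (captured).
Walking the string: at [6:30] match 'ifa#.sss733nW7grYYSheqc7', groups = ('ifa', '733nW7grY', 'YSheqc7'); at [36:56] match '03@;ss7106dNwexztqc7', groups = ('03', '7106dNwe', 'xztqc7').
Multiple groups make `findall` return tuples — one 3-tuple for each match.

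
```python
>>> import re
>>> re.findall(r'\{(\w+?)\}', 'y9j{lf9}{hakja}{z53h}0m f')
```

['lf9', 'hakja', 'z53h']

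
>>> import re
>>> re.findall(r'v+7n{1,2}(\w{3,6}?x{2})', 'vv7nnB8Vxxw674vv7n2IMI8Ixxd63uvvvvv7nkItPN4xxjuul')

['B8Vxx', '2IMI8Ixx', 'kItPN4xx']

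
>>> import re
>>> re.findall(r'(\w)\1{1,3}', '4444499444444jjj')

After group 1 captures some text, `\1` only succeeds where that same text appears again.
Matches: at [0:4] match '4444', group 1 = '4'; at [5:7] match '99', group 1 = '9'; at [7:11] match '4444', group 1 = '4'; at [11:13] match '44', group 1 = '4'; at [13:16] match 'jjj', group 1 = 'j'.
One capturing group, so `findall` returns just the captured substring from each match — 5 in all.

['4', '9', '4', '4', 'j']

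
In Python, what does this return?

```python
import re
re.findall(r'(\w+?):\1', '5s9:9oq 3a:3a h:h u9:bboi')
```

`\1` has to match the exact text group 1 already captured.
With a single group, `findall` returns only what that group captured — 3 items.

['9', '3a', 'h']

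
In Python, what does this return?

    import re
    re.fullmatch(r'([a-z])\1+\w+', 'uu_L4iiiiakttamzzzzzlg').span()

(0, 22)

`re.fullmatch` is like wrapping the pattern in `^…$` (in single-line mode).
The match spans [0:22] → 'uu_L4iiiiakttamzzzzzlg'.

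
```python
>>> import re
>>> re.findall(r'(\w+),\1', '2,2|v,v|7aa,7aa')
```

A backreference is literal: `\1` must see the identical characters the first group matched.
With a single group, `findall` returns only what that group captured — 3 items.

['2', 'v', '7aa']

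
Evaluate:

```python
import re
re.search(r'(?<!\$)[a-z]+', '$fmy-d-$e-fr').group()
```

A negative assertion filters positions out without eating any characters.
The match spans [2:4] → 'my'.

'my'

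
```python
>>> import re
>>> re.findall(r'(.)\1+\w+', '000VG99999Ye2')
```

['0']

After group 1 captures some text, `\1` only succeeds where that same text appears again.
Walking the string: at [0:13] match '000VG99999Ye2', group 1 = '0'.
With a single group, `findall` returns only what that group captured — 1 item.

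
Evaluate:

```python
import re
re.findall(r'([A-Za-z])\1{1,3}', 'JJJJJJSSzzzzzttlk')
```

['J', 'J', 'S', 'z', 't']

`\1` has to match the exact text group 1 already captured.
`findall` collects group 1 from each match (5 total).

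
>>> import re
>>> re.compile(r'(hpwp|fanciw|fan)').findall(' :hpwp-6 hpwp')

['hpwp', 'hpwp']

Matches: at [2:6] match 'hpwp', group 1 = 'hpwp'; at [9:13] match 'hpwp', group 1 = 'hpwp'.
With a single group, `findall` returns only what that group captured — 2 items.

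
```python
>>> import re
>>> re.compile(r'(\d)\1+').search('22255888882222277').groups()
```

The match spans [0:3] → '222'.
Captured: group 1 = '2'.

('2',)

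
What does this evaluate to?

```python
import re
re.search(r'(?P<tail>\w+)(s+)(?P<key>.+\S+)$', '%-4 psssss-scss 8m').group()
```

'psssss-scss 8m'

The pattern matches one or more of a word character (captured as 'tail'); then one or more of a literal 's' (captured); then one or more of any character, then one or more of a non-whitespace character (captured as 'key'); then anchored at the end.
Unlike `match`, `search` isn't anchored — it looks for the pattern anywhere in the string.
The match spans [4:18] → 'psssss-scss 8m'.
Captured: group 1 = 'pssss', group 2 = 's', group 3 = '-scss 8m'.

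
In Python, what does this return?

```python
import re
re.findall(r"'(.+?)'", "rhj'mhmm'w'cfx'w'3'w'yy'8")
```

Lazy quantifiers expand one character at a time until the remainder of the pattern can match.
Scanning left to right: at [3:9] match "'mhmm'", group 1 = 'mhmm'; at [10:15] match "'cfx'", group 1 = 'cfx'; at [16:19] match "'3'", group 1 = '3'; at [20:24] match "'yy'", group 1 = 'yy'.
With a single group, `findall` returns only what that group captured — 4 items.

['mhmm', 'cfx', '3', 'yy']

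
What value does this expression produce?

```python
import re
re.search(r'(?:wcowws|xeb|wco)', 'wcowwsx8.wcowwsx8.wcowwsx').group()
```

'wcowws'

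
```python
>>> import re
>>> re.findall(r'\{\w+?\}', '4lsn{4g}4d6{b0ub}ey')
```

Walking the string: at [4:8] → '{4g}'; at [11:17] → '{b0ub}'.
Since nothing is captured, `findall` lists the 2 matched substrings directly.

['{4g}', '{b0ub}']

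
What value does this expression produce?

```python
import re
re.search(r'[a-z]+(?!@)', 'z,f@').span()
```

The negative lookahead/lookbehind blocks any match where the forbidden context is present.
The match spans [0:1] → 'z'.

(0, 1)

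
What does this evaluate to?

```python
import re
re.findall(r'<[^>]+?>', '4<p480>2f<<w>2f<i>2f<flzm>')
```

['<p480>', '<<w>', '<i>', '<flzm>']

`findall` yields the raw match text (4 of them) because the pattern has no groups.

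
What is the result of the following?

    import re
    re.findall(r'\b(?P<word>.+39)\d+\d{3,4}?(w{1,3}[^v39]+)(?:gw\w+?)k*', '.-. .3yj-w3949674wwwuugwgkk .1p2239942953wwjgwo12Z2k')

[('3yj-w3949674wwwuugwgkk .1p2239', 'wwj')]

The pattern matches a word boundary (`\b`, zero-width); then one or more of any character, then the literal '39' (captured as 'word'); then one or more of a digit, then 3 to 4 of a digit (lazy); then 1 to 3 of a literal 'w', then one or more of any character except [v39] (captured); then the literal 'gw', then one or more of a word character (lazy) (non-capturing group); then zero or more of a literal 'k'.
Walking the string: at [5:47] match '3yj-w3949674wwwuugwgkk .1p2239942953wwjgwo', groups = ('3yj-w3949674wwwuugwgkk .1p2239', 'wwj').
`findall` packs the 2 group values into a tuple for every match.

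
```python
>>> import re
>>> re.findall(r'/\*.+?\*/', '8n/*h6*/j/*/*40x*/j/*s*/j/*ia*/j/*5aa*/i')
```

['/*h6*/', '/*/*40x*/', '/*s*/', '/*ia*/', '/*5aa*/']

A non-greedy quantifier consumes as few characters as it can — just enough that the remainder of the pattern still matches from where it stops; whatever follows it matches normally.
Walking the string: at [2:8] → '/*h6*/'; at [9:18] → '/*/*40x*/'; at [19:24] → '/*s*/'; at [25:31] → '/*ia*/'; at [32:39] → '/*5aa*/'.
With no groups in the pattern, `findall` gives back each whole match — 5 here.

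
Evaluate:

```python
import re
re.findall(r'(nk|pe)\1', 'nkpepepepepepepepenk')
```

['pe', 'pe', 'pe', 'pe']

After group 1 captures some text, `\1` only succeeds where that same text appears again.
Scanning left to right: at [2:6] match 'pepe', group 1 = 'pe'; at [6:10] match 'pepe', group 1 = 'pe'; at [10:14] match 'pepe', group 1 = 'pe'; at [14:18] match 'pepe', group 1 = 'pe'.
One capturing group, so `findall` returns just the captured substring from each match — 4 in all.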